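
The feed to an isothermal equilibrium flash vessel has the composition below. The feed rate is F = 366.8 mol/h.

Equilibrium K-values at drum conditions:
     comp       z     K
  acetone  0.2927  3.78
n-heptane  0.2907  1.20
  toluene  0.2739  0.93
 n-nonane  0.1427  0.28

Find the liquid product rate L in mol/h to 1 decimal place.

L = 51.7 mol/h

Rachford–Rice: g(V/F) = Σ zᵢ(Kᵢ−1)/(1+V/F(Kᵢ−1)) = 0.
Check two-phase: ΣzᵢKᵢ = 1.7499 > 1 and Σzᵢ/Kᵢ = 1.1238 > 1, so g(0) = 0.7499 > 0 and g(1) = -0.1238 < 0.
Iterate (Newton) starting at V/F = 0.5:
  V/F = 0.5000: g = 0.21291, g' = -0.5877 → V/F = 0.8623
  V/F = 0.8623: g = -0.00228, g' = -0.7206 → V/F = 0.8591
Converged at V/F = 0.8591.
Then V = V/F·F = 0.8591·366.8 = 315.1 mol/h and L = F − V = 51.7 mol/h.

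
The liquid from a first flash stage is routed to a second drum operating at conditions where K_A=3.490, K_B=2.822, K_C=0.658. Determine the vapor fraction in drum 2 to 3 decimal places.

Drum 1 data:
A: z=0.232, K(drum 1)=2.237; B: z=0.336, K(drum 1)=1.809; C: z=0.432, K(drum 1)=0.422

V/F (drum 2) = 0.786

Drum 1:
Let ψ₁ = V/F and solve Σ zᵢ(Kᵢ−1)/(1+ψ₁(Kᵢ−1)) = 0.
g(0) = ΣzᵢKᵢ − 1 = 0.309 and g(1) = 1 − Σzᵢ/Kᵢ = -0.313, so a root lies in (0, 1).
Iterate (Newton) starting at ψ₁ = 0.37:
  ψ₁ = 0.370: g = 0.0885, g' = -0.531 → ψ₁ = 0.537
Converged at ψ₁ = 0.537.
Drum-1 compositions:
  A: x = 0.139, y = 0.312
  B: x = 0.234, y = 0.424
  C: x = 0.626, y = 0.264
Drum-2 feed = drum-1 liquid: z₂ = (0.1394, 0.2343, 0.6263).
Drum 2:
Material balance + equilibrium reduce to Σ zᵢ(Kᵢ−1)/(1+ψ₂(Kᵢ−1)) = 0.
Check two-phase: ΣzᵢKᵢ = 1.560 > 1 and Σzᵢ/Kᵢ = 1.075 > 1, so g(0) = 0.560 > 0 and g(1) = -0.075 < 0.
Newton iteration, ψ₂⁰ = 0.5:
  ψ₂ = 0.500: g = 0.1196, g' = -0.491 → ψ₂ = 0.744
  ψ₂ = 0.744: g = 0.0158, g' = -0.378 → ψ₂ = 0.785
  ψ₂ = 0.785: g = 0.0002, g' = -0.368 → ψ₂ = 0.786
Converged at ψ₂ = 0.786.
  A: x = 0.047, y = 0.165
  B: x = 0.096, y = 0.272
  C: x = 0.857, y = 0.564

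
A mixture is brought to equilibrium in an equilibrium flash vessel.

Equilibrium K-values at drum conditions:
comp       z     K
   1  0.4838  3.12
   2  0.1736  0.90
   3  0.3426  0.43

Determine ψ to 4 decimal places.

Material balance + equilibrium reduce to Σ zᵢ(Kᵢ−1)/(1+ψ(Kᵢ−1)) = 0.
g(0) = ΣzᵢKᵢ − 1 = 0.8130 and g(1) = 1 − Σzᵢ/Kᵢ = -0.1447, so a root lies in (0, 1).
Newton–Raphson from ψ = 0.35:
  ψ = 0.3500: g = 0.32684, g' = -0.8921 → ψ = 0.7164
  ψ = 0.7164: g = 0.05846, g' = -0.6627 → ψ = 0.8046
  ψ = 0.8046: g = -0.00052, g' = -0.6788 → ψ = 0.8038
Converged at ψ = 0.8038.

ψ = 0.8038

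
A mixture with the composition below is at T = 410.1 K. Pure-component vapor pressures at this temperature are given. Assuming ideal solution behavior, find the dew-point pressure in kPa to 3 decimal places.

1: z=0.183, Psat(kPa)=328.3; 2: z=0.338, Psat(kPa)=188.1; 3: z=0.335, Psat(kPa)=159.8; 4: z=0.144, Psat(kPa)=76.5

Pdew = 157.902 kPa

At the dew point ψ → 1, so Σzᵢ/Kᵢ = 1 with Kᵢ = Pᵢˢᵃᵗ/P ⇒ 1/P = Σzᵢ/Pᵢˢᵃᵗ.
1/P = 0.183/328.3 + 0.338/188.1 + 0.335/159.8 + 0.144/76.5 = 0.006333 ⇒ P = 157.902 kPa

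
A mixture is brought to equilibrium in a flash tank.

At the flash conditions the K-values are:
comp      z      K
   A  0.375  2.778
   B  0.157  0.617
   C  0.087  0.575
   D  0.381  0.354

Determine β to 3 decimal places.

β = 0.324

Newton–Raphson from β = 0.5:
  β = 0.500: g = -0.1319, g' = -0.740 → β = 0.322
  β = 0.322: g = 0.0021, g' = -0.784 → β = 0.324
Converged at β = 0.324.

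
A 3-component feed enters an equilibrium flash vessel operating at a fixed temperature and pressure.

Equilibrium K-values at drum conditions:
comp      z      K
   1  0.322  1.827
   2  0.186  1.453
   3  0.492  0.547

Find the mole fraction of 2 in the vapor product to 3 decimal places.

Material balance + equilibrium reduce to Σ zᵢ(Kᵢ−1)/(1+ψ(Kᵢ−1)) = 0.
Feasibility: ΣzᵢKᵢ = 1.128, Σzᵢ/Kᵢ = 1.204 — both > 1, two phases present.
Newton–Raphson from ψ = 0.31:
  ψ = 0.310: g = 0.0265, g' = -0.306 → ψ = 0.397
Converged at ψ = 0.397.
Compositions from xᵢ = zᵢ/(1+ψ(Kᵢ−1)), yᵢ = Kᵢxᵢ:
  1: x = 0.242, y = 0.443
  2: x = 0.158, y = 0.229
  3: x = 0.600, y = 0.328

y_2 = 0.229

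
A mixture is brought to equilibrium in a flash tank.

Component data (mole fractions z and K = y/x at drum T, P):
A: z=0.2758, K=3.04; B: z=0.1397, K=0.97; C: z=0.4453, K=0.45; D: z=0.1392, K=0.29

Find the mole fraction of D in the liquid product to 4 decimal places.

x_D = 0.1630

Newton–Raphson from ψ = 0.53:
  ψ = 0.5300: g = -0.23806, g' = -0.7139 → ψ = 0.1965
  ψ = 0.1965: g = 0.00796, g' = -0.8491 → ψ = 0.2059
  ψ = 0.2059: g = 0.00006, g' = -0.8369 → ψ = 0.2060
Converged at ψ = 0.2060.
Compositions from xᵢ = zᵢ/(1+ψ(Kᵢ−1)), yᵢ = Kᵢxᵢ:
  A: x = 0.1942, y = 0.5904
  B: x = 0.1406, y = 0.1364
  C: x = 0.5022, y = 0.2260
  D: x = 0.1630, y = 0.0473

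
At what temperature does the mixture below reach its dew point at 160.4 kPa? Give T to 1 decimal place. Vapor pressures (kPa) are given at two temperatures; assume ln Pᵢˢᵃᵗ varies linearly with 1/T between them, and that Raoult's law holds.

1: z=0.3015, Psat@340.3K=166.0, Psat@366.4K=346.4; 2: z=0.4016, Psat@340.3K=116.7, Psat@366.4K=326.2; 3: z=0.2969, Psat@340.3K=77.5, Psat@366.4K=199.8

T = 350.4 K

Dew-point temperature: Σzᵢ·P/Pᵢˢᵃᵗ(T) = 1. Interpolate ln Pᵢˢᵃᵗ = aᵢ + bᵢ/T.
  T = 340.3 K: ΣzᵢP/Pᵢˢᵃᵗ = 1.4578
  T = 366.4 K: ΣzᵢP/Pᵢˢᵃᵗ = 0.5754
  T = 353.4 K: ΣzᵢP/Pᵢˢᵃᵗ = 0.8974
  T = 346.9 K: ΣzᵢP/Pᵢˢᵃᵗ = 1.1360
  T = 350.1 K: ΣzᵢP/Pᵢˢᵃᵗ = 1.0103
  T = 351.8 K: ΣzᵢP/Pᵢˢᵃᵗ = 0.9502
Interpolating between 350.1 K and 351.8 K gives T ≈ 350.4 K.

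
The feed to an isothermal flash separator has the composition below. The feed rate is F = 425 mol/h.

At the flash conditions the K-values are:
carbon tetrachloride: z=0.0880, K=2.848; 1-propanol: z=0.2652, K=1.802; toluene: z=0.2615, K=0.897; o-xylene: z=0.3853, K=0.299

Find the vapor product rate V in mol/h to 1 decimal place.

V = 54.7 mol/h

Rachford–Rice: g(β) = Σ zᵢ(Kᵢ−1)/(1+β(Kᵢ−1)) = 0.
Check two-phase: ΣzᵢKᵢ = 1.0783 > 1 and Σzᵢ/Kᵢ = 1.7582 > 1, so g(0) = 0.0783 > 0 and g(1) = -0.7582 < 0.
Iterate (Newton) starting at β = 0.46:
  β = 0.4600: g = -0.18364, g' = -0.5943 → β = 0.1510
  β = 0.1510: g = -0.01257, g' = -0.5591 → β = 0.1285
  β = 0.1285: g = 0.00010, g' = -0.5680 → β = 0.1287
Converged at β = 0.1287.
Then V = β·F = 0.1287·425 = 54.7 mol/h and L = F − V = 370.3 mol/h.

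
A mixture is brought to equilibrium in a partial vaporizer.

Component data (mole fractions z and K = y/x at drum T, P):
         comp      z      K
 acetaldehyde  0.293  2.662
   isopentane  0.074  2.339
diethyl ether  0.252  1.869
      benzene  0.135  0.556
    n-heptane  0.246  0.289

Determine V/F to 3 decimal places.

Newton–Raphson from V/F = 0.62:
  V/F = 0.620: g = 0.0408, g' = -0.765 → V/F = 0.673
  V/F = 0.673: g = -0.0010, g' = -0.805 → V/F = 0.672
Converged at V/F = 0.672.

V/F = 0.672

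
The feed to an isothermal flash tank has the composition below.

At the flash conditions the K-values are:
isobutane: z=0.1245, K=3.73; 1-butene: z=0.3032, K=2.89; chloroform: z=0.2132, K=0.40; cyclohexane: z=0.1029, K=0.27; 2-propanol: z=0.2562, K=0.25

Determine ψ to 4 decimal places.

Material balance + equilibrium reduce to Σ zᵢ(Kᵢ−1)/(1+ψ(Kᵢ−1)) = 0.
Check two-phase: ΣzᵢKᵢ = 1.5177 > 1 and Σzᵢ/Kᵢ = 2.0772 > 1, so g(0) = 0.5177 > 0 and g(1) = -1.0772 < 0.
Newton–Raphson from ψ = 0.5:
  ψ = 0.5000: g = -0.17014, g' = -1.1137 → ψ = 0.3472
  ψ = 0.3472: g = -0.00156, g' = -1.1237 → ψ = 0.3459
Converged at ψ = 0.3459.

ψ = 0.3459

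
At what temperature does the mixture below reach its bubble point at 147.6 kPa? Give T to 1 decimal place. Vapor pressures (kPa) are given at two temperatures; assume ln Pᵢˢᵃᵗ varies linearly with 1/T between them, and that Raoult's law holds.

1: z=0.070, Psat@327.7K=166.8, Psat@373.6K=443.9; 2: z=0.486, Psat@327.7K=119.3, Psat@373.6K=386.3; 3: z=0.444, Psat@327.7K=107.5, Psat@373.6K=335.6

Bubble-point temperature: ΣzᵢPᵢˢᵃᵗ(T) = P. Interpolate ln Pᵢˢᵃᵗ = aᵢ + bᵢ/T.
  T = 327.7 K: ΣzᵢPᵢˢᵃᵗ = 117.39 kPa
  T = 373.6 K: ΣzᵢPᵢˢᵃᵗ = 367.82 kPa
  T = 350.6 K: ΣzᵢPᵢˢᵃᵗ = 215.36 kPa
  T = 339.1 K: ΣzᵢPᵢˢᵃᵗ = 160.40 kPa
  T = 333.4 K: ΣzᵢPᵢˢᵃᵗ = 137.58 kPa
  T = 336.2 K: ΣzᵢPᵢˢᵃᵗ = 148.45 kPa
Interpolating between 333.4 K and 336.2 K gives T ≈ 336.0 K.

T = 336.0 K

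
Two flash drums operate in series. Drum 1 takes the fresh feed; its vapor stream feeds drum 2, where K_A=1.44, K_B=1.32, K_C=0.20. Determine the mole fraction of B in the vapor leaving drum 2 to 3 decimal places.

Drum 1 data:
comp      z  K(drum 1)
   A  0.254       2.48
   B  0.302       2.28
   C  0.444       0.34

y_B (drum 2) = 0.491

Drum 1:
Material balance + equilibrium reduce to Σ zᵢ(Kᵢ−1)/(1+ψ₁(Kᵢ−1)) = 0.
Check two-phase: ΣzᵢKᵢ = 1.469 > 1 and Σzᵢ/Kᵢ = 1.541 > 1, so g(0) = 0.469 > 0 and g(1) = -0.541 < 0.
Newton iteration, ψ₁⁰ = 0.5:
  ψ₁ = 0.500: g = 0.0144, g' = -0.799 → ψ₁ = 0.518
Converged at ψ₁ = 0.518.
Drum-1 compositions:
  A: x = 0.144, y = 0.357
  B: x = 0.182, y = 0.414
  C: x = 0.675, y = 0.229
Drum-2 feed = drum-1 vapor: z₂ = (0.3566, 0.4141, 0.2294).
Drum 2:
Newton iteration, ψ₂⁰ = 0.5:
  ψ₂ = 0.500: g = -0.0630, g' = -0.486 → ψ₂ = 0.370
  ψ₂ = 0.370: g = -0.0074, g' = -0.381 → ψ₂ = 0.351
Converged at ψ₂ = 0.351.
  A: x = 0.309, y = 0.445
  B: x = 0.372, y = 0.491
  C: x = 0.319, y = 0.064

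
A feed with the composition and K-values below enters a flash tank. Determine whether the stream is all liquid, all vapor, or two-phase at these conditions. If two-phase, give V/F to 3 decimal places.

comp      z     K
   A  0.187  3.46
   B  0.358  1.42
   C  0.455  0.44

ΣzᵢKᵢ = 1.356; Σzᵢ/Kᵢ = 1.340.
Both exceed 1, so a two-phase solution exists.
Material balance + equilibrium reduce to Σ zᵢ(Kᵢ−1)/(1+ψ(Kᵢ−1)) = 0.
Newton–Raphson from ψ = 0.66:
  ψ = 0.660: g = -0.1111, g' = -0.562 → ψ = 0.462
  ψ = 0.462: g = -0.0027, g' = -0.552 → ψ = 0.457
Converged at ψ = 0.457.

two-phase, V/F = 0.457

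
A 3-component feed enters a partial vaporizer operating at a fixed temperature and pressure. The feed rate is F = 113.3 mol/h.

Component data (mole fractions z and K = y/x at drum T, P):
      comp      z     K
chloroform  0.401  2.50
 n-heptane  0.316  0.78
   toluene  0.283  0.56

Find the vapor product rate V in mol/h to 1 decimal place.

V = 89.6 mol/h

Newton iteration, ψ⁰ = 0.53:
  ψ = 0.530: g = 0.0940, g' = -0.393 → ψ = 0.769
  ψ = 0.769: g = 0.0073, g' = -0.342 → ψ = 0.791
Converged at ψ = 0.791.
Then V = ψ·F = 0.7908·113.3 = 89.6 mol/h and L = F − V = 23.7 mol/h.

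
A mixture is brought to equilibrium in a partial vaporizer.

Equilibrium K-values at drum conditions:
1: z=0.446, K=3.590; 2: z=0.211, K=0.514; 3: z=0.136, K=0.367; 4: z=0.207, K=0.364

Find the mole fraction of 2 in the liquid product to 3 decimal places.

Material balance + equilibrium reduce to Σ zᵢ(Kᵢ−1)/(1+V/F(Kᵢ−1)) = 0.
Feasibility: ΣzᵢKᵢ = 1.835, Σzᵢ/Kᵢ = 1.474 — both > 1, two phases present.
Iterate (Newton) starting at V/F = 0.48:
  V/F = 0.480: g = 0.0680, g' = -0.965 → V/F = 0.550
  V/F = 0.550: g = 0.0015, g' = -0.928 → V/F = 0.552
Converged at V/F = 0.552.
Compositions from xᵢ = zᵢ/(1+V/F(Kᵢ−1)), yᵢ = Kᵢxᵢ:
  1: x = 0.184, y = 0.659
  2: x = 0.288, y = 0.148
  3: x = 0.209, y = 0.077
  4: x = 0.319, y = 0.116

x_2 = 0.288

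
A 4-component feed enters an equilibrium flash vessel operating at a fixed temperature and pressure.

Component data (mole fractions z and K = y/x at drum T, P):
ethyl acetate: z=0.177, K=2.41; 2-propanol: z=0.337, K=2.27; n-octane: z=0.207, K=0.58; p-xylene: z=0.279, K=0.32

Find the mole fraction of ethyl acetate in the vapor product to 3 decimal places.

Newton–Raphson from ψ = 0.5:
  ψ = 0.500: g = 0.0106, g' = -0.679 → ψ = 0.516
Converged at ψ = 0.516.
Compositions from xᵢ = zᵢ/(1+ψ(Kᵢ−1)), yᵢ = Kᵢxᵢ:
  ethyl acetate: x = 0.102, y = 0.247
  2-propanol: x = 0.204, y = 0.462
  n-octane: x = 0.264, y = 0.153
  p-xylene: x = 0.430, y = 0.137

y_ethyl acetate = 0.247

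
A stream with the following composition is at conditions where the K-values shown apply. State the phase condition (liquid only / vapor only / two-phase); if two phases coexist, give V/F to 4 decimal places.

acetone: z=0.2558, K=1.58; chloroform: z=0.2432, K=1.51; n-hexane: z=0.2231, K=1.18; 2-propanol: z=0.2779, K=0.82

vapor only

ΣzᵢKᵢ = 1.2625; Σzᵢ/Kᵢ = 0.8509.
Since Σzᵢ/Kᵢ < 1 the mixture is above its dew point — single vapor phase.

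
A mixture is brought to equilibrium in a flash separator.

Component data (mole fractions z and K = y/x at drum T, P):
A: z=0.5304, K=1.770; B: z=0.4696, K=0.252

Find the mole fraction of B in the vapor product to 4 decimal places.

y_B = 0.1278

Rachford–Rice: g(ψ) = Σ zᵢ(Kᵢ−1)/(1+ψ(Kᵢ−1)) = 0.
Check two-phase: ΣzᵢKᵢ = 1.0571 > 1 and Σzᵢ/Kᵢ = 2.1632 > 1, so g(0) = 0.0571 > 0 and g(1) = -1.1632 < 0.
Iterate (Newton) starting at ψ = 0.56:
  ψ = 0.5600: g = -0.31909, g' = -0.9316 → ψ = 0.2175
  ψ = 0.2175: g = -0.06967, g' = -0.6055 → ψ = 0.1024
  ψ = 0.1024: g = -0.00184, g' = -0.5783 → ψ = 0.0992
Converged at ψ = 0.0992.
Compositions from xᵢ = zᵢ/(1+ψ(Kᵢ−1)), yᵢ = Kᵢxᵢ:
  A: x = 0.4928, y = 0.8722
  B: x = 0.5072, y = 0.1278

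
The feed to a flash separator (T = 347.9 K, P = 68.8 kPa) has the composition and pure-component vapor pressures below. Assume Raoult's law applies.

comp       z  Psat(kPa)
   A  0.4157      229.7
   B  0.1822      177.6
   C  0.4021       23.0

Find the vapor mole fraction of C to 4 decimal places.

Raoult's law: Kᵢ = Pᵢˢᵃᵗ/P = Pᵢˢᵃᵗ/68.8.
  K_A = 229.7/68.8 = 3.338663, K_B = 177.6/68.8 = 2.581395, K_C = 23.0/68.8 = 0.334302
Rachford–Rice: g(ψ) = Σ zᵢ(Kᵢ−1)/(1+ψ(Kᵢ−1)) = 0.
g(0) = ΣzᵢKᵢ − 1 = 0.9926 and g(1) = 1 − Σzᵢ/Kᵢ = -0.3979, so a root lies in (0, 1).
Newton–Raphson from ψ = 0.3:
  ψ = 0.3000: g = 0.43228, g' = -1.2731 → ψ = 0.6396
  ψ = 0.6396: g = 0.06665, g' = -1.0180 → ψ = 0.7050
  ψ = 0.7050: g = -0.00116, g' = -1.0587 → ψ = 0.7039
Converged at ψ = 0.7039.
Compositions from xᵢ = zᵢ/(1+ψ(Kᵢ−1)), yᵢ = Kᵢxᵢ:
  A: x = 0.1571, y = 0.5245
  B: x = 0.0862, y = 0.2226
  C: x = 0.7567, y = 0.2530

y_C = 0.2530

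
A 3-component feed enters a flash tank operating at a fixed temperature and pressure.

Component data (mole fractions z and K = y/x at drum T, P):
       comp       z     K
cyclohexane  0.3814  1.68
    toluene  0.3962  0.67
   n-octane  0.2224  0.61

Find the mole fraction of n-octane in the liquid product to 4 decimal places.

x_n-octane = 0.2387

Rachford–Rice: g(ψ) = Σ zᵢ(Kᵢ−1)/(1+ψ(Kᵢ−1)) = 0.
Feasibility: ΣzᵢKᵢ = 1.0419, Σzᵢ/Kᵢ = 1.1830 — both > 1, two phases present.
Newton iteration, ψ⁰ = 0.5:
  ψ = 0.5000: g = -0.07078, g' = -0.2123 → ψ = 0.1666
  ψ = 0.1666: g = 0.00185, g' = -0.2293 → ψ = 0.1746
  ψ = 0.1746: g = 0.00000, g' = -0.2284 → ψ = 0.1747
Converged at ψ = 0.1747.
Compositions from xᵢ = zᵢ/(1+ψ(Kᵢ−1)), yᵢ = Kᵢxᵢ:
  cyclohexane: x = 0.3409, y = 0.5727
  toluene: x = 0.4204, y = 0.2817
  n-octane: x = 0.2387, y = 0.1456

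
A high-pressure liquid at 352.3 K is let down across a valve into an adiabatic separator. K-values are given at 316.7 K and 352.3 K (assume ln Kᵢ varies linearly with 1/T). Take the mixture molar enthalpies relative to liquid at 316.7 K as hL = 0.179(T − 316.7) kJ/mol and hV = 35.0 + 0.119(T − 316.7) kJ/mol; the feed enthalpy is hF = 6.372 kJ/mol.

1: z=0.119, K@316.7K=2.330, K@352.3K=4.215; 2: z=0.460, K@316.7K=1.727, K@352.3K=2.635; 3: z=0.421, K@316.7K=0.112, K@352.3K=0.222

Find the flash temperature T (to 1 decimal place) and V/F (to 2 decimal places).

T = 318.1 K, V/F = 0.18

Adiabatic flash: solve Rachford–Rice at each trial T, then check hF = ψ·hV(T) + (1−ψ)·hL(T).
  T = 316.7 K: K = (2.330, 1.727, 0.112), RR gives ψ = 0.153, H_out = 5.347 kJ/mol
  T = 352.3 K: K = (4.215, 2.635, 0.222), RR gives ψ = 0.520, H_out = 23.452 kJ/mol
  T = 334.5 K: K = (3.184, 2.157, 0.161), RR gives ψ = 0.374, H_out = 15.861 kJ/mol
  T = 325.6 K: K = (2.735, 1.936, 0.135), RR gives ψ = 0.279, H_out = 11.223 kJ/mol
  T = 321.1 K: K = (2.525, 1.829, 0.123), RR gives ψ = 0.221, H_out = 8.461 kJ/mol
  T = 318.9 K: K = (2.426, 1.778, 0.117), RR gives ψ = 0.188, H_out = 6.964 kJ/mol
Linear interpolation between T = 316.7 (H_out = 5.347) and T = 318.9 (H_out = 6.964) on hF = 6.372 gives T ≈ 318.1 K, at which ψ = 0.18.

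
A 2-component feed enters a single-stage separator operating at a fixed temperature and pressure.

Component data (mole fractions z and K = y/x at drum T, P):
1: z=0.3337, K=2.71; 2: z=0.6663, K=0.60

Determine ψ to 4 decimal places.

Material balance + equilibrium reduce to Σ zᵢ(Kᵢ−1)/(1+ψ(Kᵢ−1)) = 0.
Check two-phase: ΣzᵢKᵢ = 1.3041 > 1 and Σzᵢ/Kᵢ = 1.2336 > 1, so g(0) = 0.3041 > 0 and g(1) = -0.2336 < 0.
Iterate (Newton) starting at ψ = 0.5:
  ψ = 0.5000: g = -0.02553, g' = -0.4501 → ψ = 0.4433
  ψ = 0.4433: g = 0.00063, g' = -0.4732 → ψ = 0.4446
Converged at ψ = 0.4446.

ψ = 0.4446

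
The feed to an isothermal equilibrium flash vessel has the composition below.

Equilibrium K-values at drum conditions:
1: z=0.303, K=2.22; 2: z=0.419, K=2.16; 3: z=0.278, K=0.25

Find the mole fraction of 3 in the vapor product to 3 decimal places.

y_3 = 0.153

Rachford–Rice: g(ψ) = Σ zᵢ(Kᵢ−1)/(1+ψ(Kᵢ−1)) = 0.
Check two-phase: ΣzᵢKᵢ = 1.647 > 1 and Σzᵢ/Kᵢ = 1.442 > 1, so g(0) = 0.647 > 0 and g(1) = -0.442 < 0.
Iterate (Newton) starting at ψ = 0.5:
  ψ = 0.500: g = 0.2036, g' = -0.800 → ψ = 0.754
  ψ = 0.754: g = -0.0286, g' = -1.112 → ψ = 0.729
  ψ = 0.729: g = -0.0008, g' = -1.053 → ψ = 0.728
Converged at ψ = 0.728.
Compositions from xᵢ = zᵢ/(1+ψ(Kᵢ−1)), yᵢ = Kᵢxᵢ:
  1: x = 0.160, y = 0.356
  2: x = 0.227, y = 0.491
  3: x = 0.612, y = 0.153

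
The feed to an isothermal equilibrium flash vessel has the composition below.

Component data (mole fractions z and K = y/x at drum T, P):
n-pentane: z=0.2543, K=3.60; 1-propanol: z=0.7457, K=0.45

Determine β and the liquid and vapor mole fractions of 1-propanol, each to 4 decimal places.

Rachford–Rice: g(β) = Σ zᵢ(Kᵢ−1)/(1+β(Kᵢ−1)) = 0.
Check two-phase: ΣzᵢKᵢ = 1.2510 > 1 and Σzᵢ/Kᵢ = 1.7278 > 1, so g(0) = 0.2510 > 0 and g(1) = -0.7278 < 0.
Binary case is linear: z₁(K₁−1)(1+β(K₂−1)) + z₂(K₂−1)(1+β(K₁−1)) = 0
⇒ β = [z₁(K₁−1)+z₂(K₂−1)] / [−(K₁−1)(K₂−1)] = 0.25105/1.43000 = 0.1756
Compositions from xᵢ = zᵢ/(1+β(Kᵢ−1)), yᵢ = Kᵢxᵢ:
  n-pentane: x = 0.1746, y = 0.6286
  1-propanol: x = 0.8254, y = 0.3714

β = 0.1756, x_1-propanol = 0.8254, y_1-propanol = 0.3714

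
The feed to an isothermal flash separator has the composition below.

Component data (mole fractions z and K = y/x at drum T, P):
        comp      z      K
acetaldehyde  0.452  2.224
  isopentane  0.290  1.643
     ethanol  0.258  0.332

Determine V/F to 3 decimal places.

V/F = 0.841

Material balance + equilibrium reduce to Σ zᵢ(Kᵢ−1)/(1+V/F(Kᵢ−1)) = 0.
g(0) = ΣzᵢKᵢ − 1 = 0.567 and g(1) = 1 − Σzᵢ/Kᵢ = -0.157, so a root lies in (0, 1).
Newton iteration, V/F⁰ = 0.32:
  V/F = 0.320: g = 0.3330, g' = -0.618 → V/F = 0.859
  V/F = 0.859: g = -0.0142, g' = -0.844 → V/F = 0.842
  V/F = 0.842: g = -0.0002, g' = -0.816 → V/F = 0.841
Converged at V/F = 0.841.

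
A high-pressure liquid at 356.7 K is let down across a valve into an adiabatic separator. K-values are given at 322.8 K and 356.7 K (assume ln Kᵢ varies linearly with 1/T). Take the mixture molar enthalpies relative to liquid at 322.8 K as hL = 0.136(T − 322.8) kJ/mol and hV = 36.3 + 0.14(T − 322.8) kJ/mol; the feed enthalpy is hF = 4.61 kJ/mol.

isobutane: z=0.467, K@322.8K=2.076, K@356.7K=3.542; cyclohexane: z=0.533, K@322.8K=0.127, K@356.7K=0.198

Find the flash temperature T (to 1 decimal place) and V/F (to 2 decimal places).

Adiabatic flash: solve Rachford–Rice at each trial T, then check hF = ψ·hV(T) + (1−ψ)·hL(T).
  T = 322.8 K: K = (2.076, 0.127), RR gives ψ = 0.040, H_out = 1.437 kJ/mol
  T = 356.7 K: K = (3.542, 0.198), RR gives ψ = 0.373, H_out = 18.187 kJ/mol
  T = 339.8 K: K = (2.750, 0.160), RR gives ψ = 0.252, H_out = 11.466 kJ/mol
  T = 331.3 K: K = (2.398, 0.143), RR gives ψ = 0.164, H_out = 7.107 kJ/mol
  T = 327.1 K: K = (2.235, 0.135), RR gives ψ = 0.108, H_out = 4.522 kJ/mol
  T = 329.2 K: K = (2.316, 0.139), RR gives ψ = 0.137, H_out = 5.860 kJ/mol
Linear interpolation between T = 327.1 (H_out = 4.522) and T = 329.2 (H_out = 5.860) on hF = 4.61 gives T ≈ 327.2 K, at which ψ = 0.11.

T = 327.2 K, V/F = 0.11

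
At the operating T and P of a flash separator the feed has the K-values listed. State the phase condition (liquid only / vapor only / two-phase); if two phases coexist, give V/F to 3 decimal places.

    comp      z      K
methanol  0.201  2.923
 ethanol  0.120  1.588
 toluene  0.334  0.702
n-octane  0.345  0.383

two-phase, V/F = 0.190

ΣzᵢKᵢ = 1.145; Σzᵢ/Kᵢ = 1.521.
Both exceed 1, so a two-phase solution exists.
Newton–Raphson from ψ = 0.61:
  ψ = 0.610: g = -0.2332, g' = -0.562 → ψ = 0.195
  ψ = 0.195: g = -0.0033, g' = -0.630 → ψ = 0.190
Converged at ψ = 0.190.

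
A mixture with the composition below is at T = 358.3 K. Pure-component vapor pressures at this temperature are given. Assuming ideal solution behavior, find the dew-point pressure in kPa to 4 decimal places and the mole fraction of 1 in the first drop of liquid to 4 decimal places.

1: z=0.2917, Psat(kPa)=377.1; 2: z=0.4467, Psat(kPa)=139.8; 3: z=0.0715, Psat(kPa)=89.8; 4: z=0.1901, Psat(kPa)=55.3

At the dew point ψ → 1, so Σzᵢ/Kᵢ = 1 with Kᵢ = Pᵢˢᵃᵗ/P ⇒ 1/P = Σzᵢ/Pᵢˢᵃᵗ.
1/P = 0.2917/377.1 + 0.4467/139.8 + 0.0715/89.8 + 0.1901/55.3 = 0.0082026 ⇒ P = 121.9120 kPa
xᵢ = zᵢP/Pᵢˢᵃᵗ ⇒ x_1 = 0.2917·121.9120/377.1 = 0.0943

Pdew = 121.9120 kPa, x_1 = 0.0943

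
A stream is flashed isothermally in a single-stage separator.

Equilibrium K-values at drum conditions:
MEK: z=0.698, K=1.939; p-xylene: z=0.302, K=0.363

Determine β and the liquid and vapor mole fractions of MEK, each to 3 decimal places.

Material balance + equilibrium reduce to Σ zᵢ(Kᵢ−1)/(1+β(Kᵢ−1)) = 0.
g(0) = ΣzᵢKᵢ − 1 = 0.463 and g(1) = 1 − Σzᵢ/Kᵢ = -0.192, so a root lies in (0, 1).
Newton–Raphson from β = 0.3:
  β = 0.300: g = 0.2735, g' = -0.562 → β = 0.787
  β = 0.787: g = -0.0087, g' = -0.696 → β = 0.774
Converged at β = 0.774.
Compositions from xᵢ = zᵢ/(1+β(Kᵢ−1)), yᵢ = Kᵢxᵢ:
  MEK: x = 0.404, y = 0.784
  p-xylene: x = 0.596, y = 0.216

β = 0.774, x_MEK = 0.404, y_MEK = 0.784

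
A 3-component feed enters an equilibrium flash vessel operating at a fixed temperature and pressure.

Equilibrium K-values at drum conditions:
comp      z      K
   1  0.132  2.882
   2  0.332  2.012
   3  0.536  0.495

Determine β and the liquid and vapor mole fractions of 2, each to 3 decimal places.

Material balance + equilibrium reduce to Σ zᵢ(Kᵢ−1)/(1+β(Kᵢ−1)) = 0.
Feasibility: ΣzᵢKᵢ = 1.314, Σzᵢ/Kᵢ = 1.294 — both > 1, two phases present.
Iterate (Newton) starting at β = 0.61:
  β = 0.610: g = -0.0678, g' = -0.517 → β = 0.479
Converged at β = 0.479.
Compositions from xᵢ = zᵢ/(1+β(Kᵢ−1)), yᵢ = Kᵢxᵢ:
  1: x = 0.069, y = 0.200
  2: x = 0.224, y = 0.450
  3: x = 0.707, y = 0.350

β = 0.479, x_2 = 0.224, y_2 = 0.450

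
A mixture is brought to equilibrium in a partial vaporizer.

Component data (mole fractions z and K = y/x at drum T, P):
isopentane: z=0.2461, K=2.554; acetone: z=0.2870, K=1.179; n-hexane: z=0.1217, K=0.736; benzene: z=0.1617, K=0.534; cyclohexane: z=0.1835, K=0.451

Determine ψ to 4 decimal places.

ψ = 0.4686

Let ψ = V/F and solve Σ zᵢ(Kᵢ−1)/(1+ψ(Kᵢ−1)) = 0.
Feasibility: ΣzᵢKᵢ = 1.2256, Σzᵢ/Kᵢ = 1.2148 — both > 1, two phases present.
Newton iteration, ψ⁰ = 0.5:
  ψ = 0.5000: g = -0.01175, g' = -0.3720 → ψ = 0.4684
  ψ = 0.4684: g = 0.00005, g' = -0.3756 → ψ = 0.4686
Converged at ψ = 0.4686.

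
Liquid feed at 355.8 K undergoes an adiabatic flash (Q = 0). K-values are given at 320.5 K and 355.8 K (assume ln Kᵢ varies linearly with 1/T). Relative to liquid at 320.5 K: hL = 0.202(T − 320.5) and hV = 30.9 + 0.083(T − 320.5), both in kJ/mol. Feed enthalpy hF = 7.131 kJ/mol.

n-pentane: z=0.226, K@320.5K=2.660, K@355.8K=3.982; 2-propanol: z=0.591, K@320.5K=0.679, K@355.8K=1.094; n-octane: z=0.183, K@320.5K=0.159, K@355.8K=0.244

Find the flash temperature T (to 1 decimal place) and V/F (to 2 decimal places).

Adiabatic flash: solve Rachford–Rice at each trial T, then check hF = ψ·hV(T) + (1−ψ)·hL(T).
  T = 320.5 K: K = (2.660, 0.679, 0.159), RR gives ψ = 0.040, H_out = 1.251 kJ/mol
  T = 355.8 K: K = (3.982, 1.094, 0.244), RR gives ψ = 0.665, H_out = 24.885 kJ/mol
  T = 338.1 K: K = (3.287, 0.872, 0.199), RR gives ψ = 0.357, H_out = 13.842 kJ/mol
  T = 329.3 K: K = (2.965, 0.772, 0.178), RR gives ψ = 0.197, H_out = 7.649 kJ/mol
  T = 324.9 K: K = (2.811, 0.725, 0.169), RR gives ψ = 0.118, H_out = 4.485 kJ/mol
  T = 327.1 K: K = (2.887, 0.748, 0.173), RR gives ψ = 0.157, H_out = 6.074 kJ/mol
Linear interpolation between T = 327.1 (H_out = 6.074) and T = 329.3 (H_out = 7.649) on hF = 7.131 gives T ≈ 328.6 K, at which ψ = 0.18.

T = 328.6 K, V/F = 0.18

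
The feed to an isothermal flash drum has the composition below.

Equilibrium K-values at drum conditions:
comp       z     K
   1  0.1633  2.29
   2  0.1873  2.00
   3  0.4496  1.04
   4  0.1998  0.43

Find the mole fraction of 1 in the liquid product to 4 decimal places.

Newton–Raphson from β = 0.5:
  β = 0.5000: g = 0.11128, g' = -0.3113 → β = 0.8574
  β = 0.8574: g = -0.00450, g' = -0.3646 → β = 0.8451
  β = 0.8451: g = -0.00003, g' = -0.3595 → β = 0.8450
Converged at β = 0.8450.
Compositions from xᵢ = zᵢ/(1+β(Kᵢ−1)), yᵢ = Kᵢxᵢ:
  1: x = 0.0781, y = 0.1789
  2: x = 0.1015, y = 0.2030
  3: x = 0.4349, y = 0.4523
  4: x = 0.3854, y = 0.1657

x_1 = 0.0781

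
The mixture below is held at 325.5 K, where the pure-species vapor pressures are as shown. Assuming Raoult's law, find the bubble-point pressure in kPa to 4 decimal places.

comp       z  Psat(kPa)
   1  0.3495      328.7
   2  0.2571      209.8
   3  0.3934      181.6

Pbub = 240.2617 kPa

At the bubble point ψ → 0, so ΣzᵢKᵢ = 1 with Kᵢ = Pᵢˢᵃᵗ/P ⇒ P = ΣzᵢPᵢˢᵃᵗ.
P = 0.3495·328.7 + 0.2571·209.8 + 0.3934·181.6 = 240.2617 kPa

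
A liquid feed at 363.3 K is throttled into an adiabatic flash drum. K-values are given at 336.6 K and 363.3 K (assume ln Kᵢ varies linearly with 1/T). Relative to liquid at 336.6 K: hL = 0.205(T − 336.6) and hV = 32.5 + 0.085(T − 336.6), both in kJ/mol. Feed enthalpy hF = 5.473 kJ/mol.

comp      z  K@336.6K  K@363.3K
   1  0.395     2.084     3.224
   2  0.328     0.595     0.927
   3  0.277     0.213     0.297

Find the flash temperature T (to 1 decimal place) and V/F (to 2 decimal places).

T = 338.3 K, V/F = 0.16

Adiabatic flash: solve Rachford–Rice at each trial T, then check hF = ψ·hV(T) + (1−ψ)·hL(T).
  T = 336.6 K: K = (2.084, 0.595, 0.213), RR gives ψ = 0.118, H_out = 3.825 kJ/mol
  T = 363.3 K: K = (3.224, 0.927, 0.297), RR gives ψ = 0.619, H_out = 23.600 kJ/mol
  T = 350.0 K: K = (2.616, 0.750, 0.253), RR gives ψ = 0.402, H_out = 15.167 kJ/mol
  T = 343.3 K: K = (2.340, 0.669, 0.233), RR gives ψ = 0.272, H_out = 10.001 kJ/mol
  T = 340.0 K: K = (2.211, 0.632, 0.223), RR gives ψ = 0.200, H_out = 7.116 kJ/mol
  T = 338.3 K: K = (2.147, 0.613, 0.218), RR gives ψ = 0.160, H_out = 5.517 kJ/mol
Linear interpolation between T = 336.6 (H_out = 3.825) and T = 338.3 (H_out = 5.517) on hF = 5.473 gives T ≈ 338.3 K, at which ψ = 0.16.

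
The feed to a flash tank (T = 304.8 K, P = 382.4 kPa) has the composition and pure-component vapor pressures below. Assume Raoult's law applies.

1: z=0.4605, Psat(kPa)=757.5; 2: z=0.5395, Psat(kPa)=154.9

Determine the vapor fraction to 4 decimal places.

Raoult's law: Kᵢ = Pᵢˢᵃᵗ/P = Pᵢˢᵃᵗ/382.4.
  K_1 = 757.5/382.4 = 1.980910, K_2 = 154.9/382.4 = 0.405073
Rachford–Rice: g(ψ) = Σ zᵢ(Kᵢ−1)/(1+ψ(Kᵢ−1)) = 0.
Feasibility: ΣzᵢKᵢ = 1.1307, Σzᵢ/Kᵢ = 1.5643 — both > 1, two phases present.
Binary case is linear: z₁(K₁−1)(1+ψ(K₂−1)) + z₂(K₂−1)(1+ψ(K₁−1)) = 0
⇒ ψ = [z₁(K₁−1)+z₂(K₂−1)] / [−(K₁−1)(K₂−1)] = 0.13075/0.58357 = 0.2240

ψ = 0.2240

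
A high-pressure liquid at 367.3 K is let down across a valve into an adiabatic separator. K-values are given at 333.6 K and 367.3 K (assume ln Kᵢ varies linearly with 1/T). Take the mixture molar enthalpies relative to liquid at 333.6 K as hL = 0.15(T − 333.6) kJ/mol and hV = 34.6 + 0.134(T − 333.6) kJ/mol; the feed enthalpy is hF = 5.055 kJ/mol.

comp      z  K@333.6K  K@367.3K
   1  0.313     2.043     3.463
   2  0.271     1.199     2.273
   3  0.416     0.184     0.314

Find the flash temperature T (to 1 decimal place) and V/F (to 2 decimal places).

T = 336.2 K, V/F = 0.14

Adiabatic flash: solve Rachford–Rice at each trial T, then check hF = ψ·hV(T) + (1−ψ)·hL(T).
  T = 333.6 K: K = (2.043, 1.199, 0.184), RR gives ψ = 0.066, H_out = 2.277 kJ/mol
  T = 367.3 K: K = (3.463, 2.273, 0.314), RR gives ψ = 0.621, H_out = 26.215 kJ/mol
  T = 350.5 K: K = (2.696, 1.678, 0.244), RR gives ψ = 0.411, H_out = 16.642 kJ/mol
  T = 342.1 K: K = (2.357, 1.426, 0.213), RR gives ψ = 0.268, H_out = 10.506 kJ/mol
  T = 337.9 K: K = (2.198, 1.310, 0.198), RR gives ψ = 0.178, H_out = 6.775 kJ/mol
  T = 335.8 K: K = (2.121, 1.255, 0.191), RR gives ψ = 0.126, H_out = 4.678 kJ/mol
Linear interpolation between T = 335.8 (H_out = 4.678) and T = 337.9 (H_out = 6.775) on hF = 5.055 gives T ≈ 336.2 K, at which ψ = 0.14.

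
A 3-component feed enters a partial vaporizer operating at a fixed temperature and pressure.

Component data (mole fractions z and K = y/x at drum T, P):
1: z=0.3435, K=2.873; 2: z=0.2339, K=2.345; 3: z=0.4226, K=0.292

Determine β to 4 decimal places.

Rachford–Rice: g(β) = Σ zᵢ(Kᵢ−1)/(1+β(Kᵢ−1)) = 0.
Feasibility: ΣzᵢKᵢ = 1.6588, Σzᵢ/Kᵢ = 1.6666 — both > 1, two phases present.
Newton–Raphson from β = 0.5:
  β = 0.5000: g = 0.05718, g' = -0.9802 → β = 0.5583
  β = 0.5583: g = -0.00063, g' = -1.0053 → β = 0.5577
Converged at β = 0.5577.

β = 0.5577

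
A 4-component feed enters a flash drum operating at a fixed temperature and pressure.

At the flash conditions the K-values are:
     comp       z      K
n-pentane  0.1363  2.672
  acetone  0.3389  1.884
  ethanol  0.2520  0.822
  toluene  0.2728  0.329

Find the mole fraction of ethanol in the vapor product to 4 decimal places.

y_ethanol = 0.2280

Rachford–Rice: g(ψ) = Σ zᵢ(Kᵢ−1)/(1+ψ(Kᵢ−1)) = 0.
Check two-phase: ΣzᵢKᵢ = 1.2996 > 1 and Σzᵢ/Kᵢ = 1.3666 > 1, so g(0) = 0.2996 > 0 and g(1) = -0.3666 < 0.
Newton iteration, ψ⁰ = 0.5:
  ψ = 0.5000: g = 0.00718, g' = -0.5282 → ψ = 0.5136
Converged at ψ = 0.5136.
Compositions from xᵢ = zᵢ/(1+ψ(Kᵢ−1)), yᵢ = Kᵢxᵢ:
  n-pentane: x = 0.0733, y = 0.1959
  acetone: x = 0.2331, y = 0.4391
  ethanol: x = 0.2774, y = 0.2280
  toluene: x = 0.4162, y = 0.1369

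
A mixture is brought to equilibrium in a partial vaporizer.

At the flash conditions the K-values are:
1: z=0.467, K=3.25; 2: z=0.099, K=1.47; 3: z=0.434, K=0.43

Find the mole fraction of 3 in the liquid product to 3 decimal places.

Rachford–Rice: g(ψ) = Σ zᵢ(Kᵢ−1)/(1+ψ(Kᵢ−1)) = 0.
g(0) = ΣzᵢKᵢ − 1 = 0.850 and g(1) = 1 − Σzᵢ/Kᵢ = -0.220, so a root lies in (0, 1).
Iterate (Newton) starting at ψ = 0.56:
  ψ = 0.560: g = 0.1384, g' = -0.781 → ψ = 0.737
  ψ = 0.737: g = 0.0031, g' = -0.766 → ψ = 0.741
Converged at ψ = 0.741.
Compositions from xᵢ = zᵢ/(1+ψ(Kᵢ−1)), yᵢ = Kᵢxᵢ:
  1: x = 0.175, y = 0.569
  2: x = 0.073, y = 0.108
  3: x = 0.752, y = 0.323

x_3 = 0.752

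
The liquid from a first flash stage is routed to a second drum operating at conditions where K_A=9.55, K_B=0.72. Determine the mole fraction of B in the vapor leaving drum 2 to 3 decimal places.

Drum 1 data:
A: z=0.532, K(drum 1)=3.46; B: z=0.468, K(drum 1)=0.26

Drum 1:
Material balance + equilibrium reduce to Σ zᵢ(Kᵢ−1)/(1+ψ₁(Kᵢ−1)) = 0.
Feasibility: ΣzᵢKᵢ = 1.962, Σzᵢ/Kᵢ = 1.954 — both > 1, two phases present.
Newton–Raphson from ψ₁ = 0.5:
  ψ₁ = 0.500: g = 0.0372, g' = -1.293 → ψ₁ = 0.529
Converged at ψ₁ = 0.529.
Drum-1 compositions:
  A: x = 0.231, y = 0.800
  B: x = 0.769, y = 0.200
Drum-2 feed = drum-1 liquid: z₂ = (0.2313, 0.7688).
Drum 2:
Rachford–Rice: g(ψ₂) = Σ zᵢ(Kᵢ−1)/(1+ψ₂(Kᵢ−1)) = 0.
Check two-phase: ΣzᵢKᵢ = 2.762 > 1 and Σzᵢ/Kᵢ = 1.092 > 1, so g(0) = 1.762 > 0 and g(1) = -0.092 < 0.
Binary case is linear: z₁(K₁−1)(1+ψ₂(K₂−1)) + z₂(K₂−1)(1+ψ₂(K₁−1)) = 0
⇒ ψ₂ = [z₁(K₁−1)+z₂(K₂−1)] / [−(K₁−1)(K₂−1)] = 1.7619/2.3940 = 0.736
  A: x = 0.032, y = 0.303
  B: x = 0.968, y = 0.697

y_B (drum 2) = 0.697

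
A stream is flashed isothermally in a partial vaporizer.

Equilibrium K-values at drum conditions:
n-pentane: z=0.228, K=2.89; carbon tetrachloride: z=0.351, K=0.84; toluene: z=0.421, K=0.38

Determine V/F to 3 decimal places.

Rachford–Rice: g(V/F) = Σ zᵢ(Kᵢ−1)/(1+V/F(Kᵢ−1)) = 0.
g(0) = ΣzᵢKᵢ − 1 = 0.114 and g(1) = 1 − Σzᵢ/Kᵢ = -0.605, so a root lies in (0, 1).
Newton–Raphson from V/F = 0.55:
  V/F = 0.550: g = -0.2464, g' = -0.579 → V/F = 0.125
  V/F = 0.125: g = 0.0086, g' = -0.733 → V/F = 0.136
Converged at V/F = 0.136.

V/F = 0.136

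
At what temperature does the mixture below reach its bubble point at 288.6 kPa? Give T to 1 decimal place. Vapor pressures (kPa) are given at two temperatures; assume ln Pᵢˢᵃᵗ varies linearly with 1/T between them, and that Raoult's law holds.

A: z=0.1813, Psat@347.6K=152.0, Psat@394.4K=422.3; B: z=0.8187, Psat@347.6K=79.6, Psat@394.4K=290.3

T = 390.8 K

Bubble-point temperature: ΣzᵢPᵢˢᵃᵗ(T) = P. Interpolate ln Pᵢˢᵃᵗ = aᵢ + bᵢ/T.
  T = 347.6 K: ΣzᵢPᵢˢᵃᵗ = 92.73 kPa
  T = 394.4 K: ΣzᵢPᵢˢᵃᵗ = 314.23 kPa
  T = 371.0 K: ΣzᵢPᵢˢᵃᵗ = 177.07 kPa
  T = 382.7 K: ΣzᵢPᵢˢᵃᵗ = 237.87 kPa
  T = 388.5 K: ΣzᵢPᵢˢᵃᵗ = 273.62 kPa
  T = 391.4 K: ΣzᵢPᵢˢᵃᵗ = 293.03 kPa
  T = 389.9 K: ΣzᵢPᵢˢᵃᵗ = 282.86 kPa
  T = 390.6 K: ΣzᵢPᵢˢᵃᵗ = 287.57 kPa
Interpolating between 390.6 K and 391.4 K gives T ≈ 390.8 K.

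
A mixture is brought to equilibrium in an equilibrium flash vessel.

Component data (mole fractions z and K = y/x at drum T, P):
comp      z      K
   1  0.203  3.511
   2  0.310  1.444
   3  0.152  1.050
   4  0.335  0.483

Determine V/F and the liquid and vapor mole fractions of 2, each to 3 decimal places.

Newton–Raphson from V/F = 0.5:
  V/F = 0.500: g = 0.1125, g' = -0.456 → V/F = 0.747
  V/F = 0.747: g = 0.0059, g' = -0.427 → V/F = 0.761
  V/F = 0.761: g = -0.0000, g' = -0.429 → V/F = 0.760
Converged at V/F = 0.760.
Compositions from xᵢ = zᵢ/(1+V/F(Kᵢ−1)), yᵢ = Kᵢxᵢ:
  1: x = 0.070, y = 0.245
  2: x = 0.232, y = 0.335
  3: x = 0.146, y = 0.154
  4: x = 0.552, y = 0.267

V/F = 0.760, x_2 = 0.232, y_2 = 0.335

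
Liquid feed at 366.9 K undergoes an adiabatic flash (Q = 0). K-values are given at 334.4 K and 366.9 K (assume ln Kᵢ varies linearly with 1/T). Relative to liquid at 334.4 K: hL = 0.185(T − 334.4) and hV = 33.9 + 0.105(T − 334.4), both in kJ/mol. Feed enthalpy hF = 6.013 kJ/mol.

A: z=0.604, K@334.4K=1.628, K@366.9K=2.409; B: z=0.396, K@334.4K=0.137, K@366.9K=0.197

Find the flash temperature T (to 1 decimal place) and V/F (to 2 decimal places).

T = 338.6 K, V/F = 0.16

Adiabatic flash: solve Rachford–Rice at each trial T, then check hF = ψ·hV(T) + (1−ψ)·hL(T).
  T = 334.4 K: K = (1.628, 0.137), RR gives ψ = 0.069, H_out = 2.350 kJ/mol
  T = 366.9 K: K = (2.409, 0.197), RR gives ψ = 0.471, H_out = 20.759 kJ/mol
  T = 350.6 K: K = (1.997, 0.166), RR gives ψ = 0.327, H_out = 13.651 kJ/mol
  T = 342.5 K: K = (1.808, 0.151), RR gives ψ = 0.221, H_out = 8.848 kJ/mol
  T = 338.4 K: K = (1.715, 0.144), RR gives ψ = 0.152, H_out = 5.841 kJ/mol
  T = 340.4 K: K = (1.760, 0.147), RR gives ψ = 0.187, H_out = 7.369 kJ/mol
Linear interpolation between T = 338.4 (H_out = 5.841) and T = 340.4 (H_out = 7.369) on hF = 6.013 gives T ≈ 338.6 K, at which ψ = 0.16.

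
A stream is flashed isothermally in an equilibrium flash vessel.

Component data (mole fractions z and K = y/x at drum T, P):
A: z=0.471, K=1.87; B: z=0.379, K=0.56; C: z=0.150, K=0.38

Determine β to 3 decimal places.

Newton iteration, β⁰ = 0.5:
  β = 0.500: g = -0.0630, g' = -0.415 → β = 0.348
  β = 0.348: g = -0.0010, g' = -0.406 → β = 0.346
Converged at β = 0.346.

β = 0.346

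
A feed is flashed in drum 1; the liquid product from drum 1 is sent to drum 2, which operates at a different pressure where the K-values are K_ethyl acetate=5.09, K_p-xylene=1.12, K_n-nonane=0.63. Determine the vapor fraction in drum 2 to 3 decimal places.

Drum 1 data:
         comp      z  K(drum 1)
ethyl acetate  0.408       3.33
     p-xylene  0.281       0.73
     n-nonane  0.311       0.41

Drum 1:
Material balance + equilibrium reduce to Σ zᵢ(Kᵢ−1)/(1+ψ₁(Kᵢ−1)) = 0.
Feasibility: ΣzᵢKᵢ = 1.691, Σzᵢ/Kᵢ = 1.266 — both > 1, two phases present.
Newton–Raphson from ψ₁ = 0.6:
  ψ₁ = 0.600: g = 0.0219, g' = -0.674 → ψ₁ = 0.632
  ψ₁ = 0.632: g = 0.0001, g' = -0.667 → ψ₁ = 0.633
Converged at ψ₁ = 0.633.
Drum-1 compositions:
  ethyl acetate: x = 0.165, y = 0.549
  p-xylene: x = 0.339, y = 0.247
  n-nonane: x = 0.496, y = 0.203
Drum-2 feed = drum-1 liquid: z₂ = (0.1649, 0.3389, 0.4962).
Drum 2:
Newton iteration, ψ₂⁰ = 0.31:
  ψ₂ = 0.310: g = 0.1292, g' = -0.628 → ψ₂ = 0.516
  ψ₂ = 0.516: g = 0.0283, g' = -0.393 → ψ₂ = 0.588
  ψ₂ = 0.588: g = 0.0015, g' = -0.353 → ψ₂ = 0.592
Converged at ψ₂ = 0.592.
  ethyl acetate: x = 0.048, y = 0.245
  p-xylene: x = 0.316, y = 0.354
  n-nonane: x = 0.635, y = 0.400

V/F (drum 2) = 0.592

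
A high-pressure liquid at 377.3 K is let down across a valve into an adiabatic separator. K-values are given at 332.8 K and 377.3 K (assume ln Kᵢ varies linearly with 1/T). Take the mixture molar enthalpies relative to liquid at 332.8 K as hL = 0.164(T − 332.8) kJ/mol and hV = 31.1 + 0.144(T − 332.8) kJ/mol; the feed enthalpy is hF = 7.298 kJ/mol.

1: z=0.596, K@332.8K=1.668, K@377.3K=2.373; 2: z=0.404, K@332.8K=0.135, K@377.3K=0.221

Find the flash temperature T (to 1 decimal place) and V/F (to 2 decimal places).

T = 341.1 K, V/F = 0.19

Adiabatic flash: solve Rachford–Rice at each trial T, then check hF = ψ·hV(T) + (1−ψ)·hL(T).
  T = 332.8 K: K = (1.668, 0.135), RR gives ψ = 0.084, H_out = 2.619 kJ/mol
  T = 377.3 K: K = (2.373, 0.221), RR gives ψ = 0.471, H_out = 21.522 kJ/mol
  T = 355.1 K: K = (2.012, 0.176), RR gives ψ = 0.324, H_out = 13.584 kJ/mol
  T = 344.0 K: K = (1.838, 0.155), RR gives ψ = 0.223, H_out = 8.729 kJ/mol
  T = 338.4 K: K = (1.753, 0.145), RR gives ψ = 0.160, H_out = 5.876 kJ/mol
  T = 341.2 K: K = (1.795, 0.150), RR gives ψ = 0.193, H_out = 7.345 kJ/mol
  T = 339.8 K: K = (1.774, 0.147), RR gives ψ = 0.177, H_out = 6.622 kJ/mol
Linear interpolation between T = 339.8 (H_out = 6.622) and T = 341.2 (H_out = 7.345) on hF = 7.298 gives T ≈ 341.1 K, at which ψ = 0.19.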